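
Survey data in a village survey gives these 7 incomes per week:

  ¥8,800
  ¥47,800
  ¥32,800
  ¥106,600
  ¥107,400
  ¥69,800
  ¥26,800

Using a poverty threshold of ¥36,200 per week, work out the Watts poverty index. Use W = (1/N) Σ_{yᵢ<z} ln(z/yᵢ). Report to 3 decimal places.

0.259

Below z: ¥8,800, ¥26,800, ¥32,800 (q = 3 of N = 7).
ln(z/y) terms: ln(36200/8800) = 1.4143; ln(36200/26800) = 0.3007; ln(36200/32800) = 0.0986.
W = 1.813595 / 7 = 0.259.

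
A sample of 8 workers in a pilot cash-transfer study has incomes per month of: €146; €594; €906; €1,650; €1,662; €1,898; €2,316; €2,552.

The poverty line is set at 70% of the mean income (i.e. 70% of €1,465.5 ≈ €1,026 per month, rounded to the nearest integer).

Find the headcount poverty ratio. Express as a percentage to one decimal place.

3 of the 8 workers have income below €1,026.
H = 3/8 = 37.5%.

37.5%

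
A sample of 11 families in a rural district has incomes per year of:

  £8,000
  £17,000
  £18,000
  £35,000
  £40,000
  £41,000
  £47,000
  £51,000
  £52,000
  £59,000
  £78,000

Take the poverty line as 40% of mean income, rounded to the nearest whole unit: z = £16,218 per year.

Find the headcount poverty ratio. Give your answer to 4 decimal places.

1 of the 11 families have income below £16,218.
H = 1/11 = 0.0909.

0.0909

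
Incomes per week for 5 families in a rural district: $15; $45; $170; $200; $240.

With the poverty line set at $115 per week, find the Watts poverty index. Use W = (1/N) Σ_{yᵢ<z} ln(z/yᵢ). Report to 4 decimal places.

0.5950

Poor units: $15, $45 (q = 2 of N = 5).
Log gaps: ln(115/15) = 2.0369; ln(115/45) = 0.9383.
W = 2.975152 / 5 = 0.5950.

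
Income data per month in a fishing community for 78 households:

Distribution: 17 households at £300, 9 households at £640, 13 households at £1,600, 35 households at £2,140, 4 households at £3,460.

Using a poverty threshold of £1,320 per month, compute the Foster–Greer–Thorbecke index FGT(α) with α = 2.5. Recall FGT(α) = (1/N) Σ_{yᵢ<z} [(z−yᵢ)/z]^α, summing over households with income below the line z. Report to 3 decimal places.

Below z: 17×£300, 9×£640 (q = 26 of N = 78).
Gap ratios (z−y)/z: (1320−300)/1320 = 0.7727 (×17); (1320−640)/1320 = 0.5152 (×9).
Raised to α = 2.5: 0.52489 (×17); 0.19047 (×9).
Sum = 10.637347; FGT(2.5) = 10.637347 / 78 = 0.136.

0.136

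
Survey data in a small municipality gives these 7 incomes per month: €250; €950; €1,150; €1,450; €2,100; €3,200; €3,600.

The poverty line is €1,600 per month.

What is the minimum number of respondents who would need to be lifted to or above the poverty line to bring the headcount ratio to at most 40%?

Currently q = 4 of N = 7 are below the line (H = 0.571).
A headcount ratio of at most 40% allows at most ⌊0.40 × 7⌋ = 2 poor respondents.
So at least 4 − 2 = 2 must be lifted.

2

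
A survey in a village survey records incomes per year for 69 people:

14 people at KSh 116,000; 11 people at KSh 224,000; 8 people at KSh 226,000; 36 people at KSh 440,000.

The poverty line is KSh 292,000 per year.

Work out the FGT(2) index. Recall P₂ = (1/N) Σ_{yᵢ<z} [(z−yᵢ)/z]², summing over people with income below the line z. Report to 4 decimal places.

Poor units: 14×KSh 116,000, 11×KSh 224,000, 8×KSh 226,000 (q = 33 of N = 69).
Relative gaps: (292000−116000)/292000 = 0.6027 (×14); (292000−224000)/292000 = 0.2329 (×11); (292000−226000)/292000 = 0.2260 (×8).
Squared: 0.3633 (×14); 0.0542 (×11); 0.0511 (×8).
Sum = 6.091387; P₂ = 6.091387 / 69 = 0.0883.

0.0883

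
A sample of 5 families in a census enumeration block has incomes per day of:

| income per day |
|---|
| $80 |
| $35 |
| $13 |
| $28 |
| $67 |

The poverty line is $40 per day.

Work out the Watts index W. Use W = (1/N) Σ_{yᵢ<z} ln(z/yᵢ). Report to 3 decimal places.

Below the line: $13, $28, $35 (q = 3 of N = 5).
Log shortfalls: ln(40/13) = 1.1239; ln(40/28) = 0.3567; ln(40/35) = 0.1335.
W = 1.614136 / 5 = 0.323.

0.323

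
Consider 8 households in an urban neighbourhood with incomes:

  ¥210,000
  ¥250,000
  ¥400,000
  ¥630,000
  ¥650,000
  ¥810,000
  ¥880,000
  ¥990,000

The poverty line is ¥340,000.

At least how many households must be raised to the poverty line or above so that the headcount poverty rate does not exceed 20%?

1

Currently q = 2 of N = 8 are below the line (H = 0.250).
A headcount ratio of at most 20% allows at most ⌊0.20 × 8⌋ = 1 poor households.
So at least 2 − 1 = 1 must be lifted.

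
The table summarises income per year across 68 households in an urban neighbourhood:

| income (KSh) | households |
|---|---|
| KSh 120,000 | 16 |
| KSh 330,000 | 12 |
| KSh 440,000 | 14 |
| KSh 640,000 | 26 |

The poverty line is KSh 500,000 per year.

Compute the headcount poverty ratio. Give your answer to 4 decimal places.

42 of the 68 households have income below KSh 500,000.
H = 42/68 = 0.6176.

0.6176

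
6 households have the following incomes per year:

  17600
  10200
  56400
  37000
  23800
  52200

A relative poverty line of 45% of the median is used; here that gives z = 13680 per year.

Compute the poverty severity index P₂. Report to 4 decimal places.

Below z: 10200 (q = 1 of N = 6).
Normalized shortfalls: (13680−10200)/13680 = 0.2544.
Squared: 0.0647.
Sum = 0.064712; P₂ = 0.064712 / 6 = 0.0108.

0.0108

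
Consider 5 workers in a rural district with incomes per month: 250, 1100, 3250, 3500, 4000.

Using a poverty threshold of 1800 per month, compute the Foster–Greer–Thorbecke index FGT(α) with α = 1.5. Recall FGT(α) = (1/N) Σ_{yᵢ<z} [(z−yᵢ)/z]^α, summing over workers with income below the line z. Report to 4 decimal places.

0.2083

Below z: 250, 1100 (q = 2 of N = 5).
Shortfall ratios: (1800−250)/1800 = 0.8611; (1800−1100)/1800 = 0.3889.
Raised to α = 1.5: 0.79908; 0.24251.
Sum = 1.041592; FGT(1.5) = 1.041592 / 5 = 0.2083.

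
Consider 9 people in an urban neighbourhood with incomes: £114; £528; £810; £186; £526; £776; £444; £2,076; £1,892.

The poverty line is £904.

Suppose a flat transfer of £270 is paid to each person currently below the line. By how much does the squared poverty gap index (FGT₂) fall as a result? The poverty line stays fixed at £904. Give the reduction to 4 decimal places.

0.1537

Before: below the line — £114, £186, £444, £526, £528, £776, £810; squared poverty gap index (FGT₂) = 0.225794.
After the £270 transfer: below the line — £384, £456, £714, £796, £798; squared poverty gap index (FGT₂) = 0.072075.
Reduction = 0.225794 − 0.072075 = 0.1537.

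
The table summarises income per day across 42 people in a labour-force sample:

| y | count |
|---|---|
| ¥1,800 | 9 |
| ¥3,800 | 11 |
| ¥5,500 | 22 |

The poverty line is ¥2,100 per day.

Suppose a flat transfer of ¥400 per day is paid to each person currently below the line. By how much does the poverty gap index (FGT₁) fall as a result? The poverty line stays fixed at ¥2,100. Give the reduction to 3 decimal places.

Before: below the line — 9×¥1,800; poverty gap index (FGT₁) = 0.03061.
After the ¥400 transfer: below the line — none; poverty gap index (FGT₁) = 0.00000.
Reduction = 0.03061 − 0.00000 = 0.031.

0.031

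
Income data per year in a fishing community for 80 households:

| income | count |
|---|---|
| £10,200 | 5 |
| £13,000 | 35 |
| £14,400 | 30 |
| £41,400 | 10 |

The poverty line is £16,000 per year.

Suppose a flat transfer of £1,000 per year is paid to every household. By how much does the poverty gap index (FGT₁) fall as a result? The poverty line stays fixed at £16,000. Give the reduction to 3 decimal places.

Before: below the line — 5×£10,200, 35×£13,000, 30×£14,400; poverty gap index (FGT₁) = 0.14219.
After the £1,000 transfer: below the line — 5×£11,200, 35×£14,000, 30×£15,400; poverty gap index (FGT₁) = 0.08750.
Reduction = 0.14219 − 0.08750 = 0.055.

0.055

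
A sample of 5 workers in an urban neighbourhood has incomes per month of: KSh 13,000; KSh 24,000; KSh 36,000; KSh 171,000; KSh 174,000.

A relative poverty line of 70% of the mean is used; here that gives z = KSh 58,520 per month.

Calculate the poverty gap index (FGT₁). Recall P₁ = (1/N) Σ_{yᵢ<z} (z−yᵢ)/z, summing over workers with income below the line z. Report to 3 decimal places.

Incomes under z: KSh 13,000, KSh 24,000, KSh 36,000 (q = 3 of N = 5).
Gap ratios (z−y)/z: (58520−13000)/58520 = 0.7779; (58520−24000)/58520 = 0.5899; (58520−36000)/58520 = 0.3848.
Sum of shortfalls = 1.752563; P₁ averages over all N: 1.752563 / 5 = 0.351.

0.351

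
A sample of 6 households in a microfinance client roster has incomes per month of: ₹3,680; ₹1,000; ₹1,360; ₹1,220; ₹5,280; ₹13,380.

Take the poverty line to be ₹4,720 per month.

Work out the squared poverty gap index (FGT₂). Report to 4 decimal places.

0.2877

Incomes under z: ₹1,000, ₹1,220, ₹1,360, ₹3,680 (q = 4 of N = 6).
Shortfall ratios: (4720−1000)/4720 = 0.7881; (4720−1220)/4720 = 0.7415; (4720−1360)/4720 = 0.7119; (4720−3680)/4720 = 0.2203.
Squared: 0.6212; 0.5499; 0.5068; 0.0485.
Sum = 1.726318; P₂ = 1.726318 / 6 = 0.2877.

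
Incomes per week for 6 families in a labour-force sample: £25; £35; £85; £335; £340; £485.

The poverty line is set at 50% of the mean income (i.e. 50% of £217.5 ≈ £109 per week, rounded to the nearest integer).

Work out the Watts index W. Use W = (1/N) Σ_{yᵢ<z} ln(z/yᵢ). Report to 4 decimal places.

Below z: £25, £35, £85 (q = 3 of N = 6).
Log gaps: ln(109/25) = 1.4725; ln(109/35) = 1.1360; ln(109/85) = 0.2487.
W = 2.857169 / 6 = 0.4762.

0.4762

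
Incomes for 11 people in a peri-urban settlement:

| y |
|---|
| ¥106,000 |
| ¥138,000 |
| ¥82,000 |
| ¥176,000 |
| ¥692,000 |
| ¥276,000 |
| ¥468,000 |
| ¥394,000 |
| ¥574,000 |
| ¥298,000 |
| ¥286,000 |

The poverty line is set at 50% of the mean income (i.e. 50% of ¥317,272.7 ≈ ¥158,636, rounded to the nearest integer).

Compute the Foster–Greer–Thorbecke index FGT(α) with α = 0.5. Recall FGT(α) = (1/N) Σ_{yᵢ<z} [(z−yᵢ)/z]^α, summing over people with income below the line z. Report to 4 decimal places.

Incomes under z: ¥82,000, ¥106,000, ¥138,000 (q = 3 of N = 11).
Gap ratios (z−y)/z: (158636−82000)/158636 = 0.4831; (158636−106000)/158636 = 0.3318; (158636−138000)/158636 = 0.1301.
Raised to α = 0.5: 0.69505; 0.57602; 0.36067.
Sum = 1.631745; FGT(0.5) = 1.631745 / 11 = 0.1483.

0.1483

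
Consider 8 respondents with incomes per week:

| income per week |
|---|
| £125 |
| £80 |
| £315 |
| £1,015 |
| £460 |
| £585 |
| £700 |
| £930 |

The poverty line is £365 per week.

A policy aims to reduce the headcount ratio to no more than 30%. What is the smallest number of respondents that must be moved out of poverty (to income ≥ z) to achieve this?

3 of the 8 respondents are poor, so H = 3/8 = 0.375.
A headcount ratio of at most 30% allows at most ⌊0.30 × 8⌋ = 2 poor respondents.
So at least 3 − 2 = 1 must be lifted.

1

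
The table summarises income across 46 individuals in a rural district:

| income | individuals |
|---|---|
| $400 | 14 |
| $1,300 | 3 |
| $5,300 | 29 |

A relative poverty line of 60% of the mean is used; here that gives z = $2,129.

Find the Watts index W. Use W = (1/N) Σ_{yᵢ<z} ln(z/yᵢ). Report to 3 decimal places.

0.541

Poor units: 14×$400, 3×$1,300 (q = 17 of N = 46).
Log gaps: ln(2129/400) = 1.6719 (×14); ln(2129/1300) = 0.4933 (×3).
W = 24.887068 / 46 = 0.541.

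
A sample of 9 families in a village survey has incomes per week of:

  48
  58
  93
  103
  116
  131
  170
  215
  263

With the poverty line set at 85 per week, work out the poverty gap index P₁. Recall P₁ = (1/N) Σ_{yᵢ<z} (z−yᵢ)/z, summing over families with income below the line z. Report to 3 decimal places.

Poor units: 48, 58 (q = 2 of N = 9).
Relative gaps: (85−48)/85 = 0.4353; (85−58)/85 = 0.3176.
Σ = 0.752941. Dividing by the full population N = 9 gives P₁ = 0.084.

0.084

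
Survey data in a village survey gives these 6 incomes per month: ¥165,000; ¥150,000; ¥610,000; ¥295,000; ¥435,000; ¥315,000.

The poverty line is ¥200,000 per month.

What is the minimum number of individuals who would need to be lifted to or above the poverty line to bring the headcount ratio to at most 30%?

Currently q = 2 of N = 6 are below the line (H = 0.333).
A headcount ratio of at most 30% allows at most ⌊0.30 × 6⌋ = 1 poor individuals.
So at least 2 − 1 = 1 must be lifted.

1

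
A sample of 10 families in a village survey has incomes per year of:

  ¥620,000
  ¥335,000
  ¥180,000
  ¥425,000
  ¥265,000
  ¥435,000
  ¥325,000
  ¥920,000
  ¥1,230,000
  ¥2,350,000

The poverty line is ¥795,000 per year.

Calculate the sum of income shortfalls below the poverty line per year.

Incomes under z: ¥180,000, ¥265,000, ¥325,000, ¥335,000, ¥425,000, ¥435,000, ¥620,000 (q = 7 of N = 10).
Individual gaps: 795000−180000 = 615000; 795000−265000 = 530000; 795000−325000 = 470000; 795000−335000 = 460000; 795000−425000 = 370000; 795000−435000 = 360000; 795000−620000 = 175000.
Aggregate gap = ¥2,980,000.

¥2,980,000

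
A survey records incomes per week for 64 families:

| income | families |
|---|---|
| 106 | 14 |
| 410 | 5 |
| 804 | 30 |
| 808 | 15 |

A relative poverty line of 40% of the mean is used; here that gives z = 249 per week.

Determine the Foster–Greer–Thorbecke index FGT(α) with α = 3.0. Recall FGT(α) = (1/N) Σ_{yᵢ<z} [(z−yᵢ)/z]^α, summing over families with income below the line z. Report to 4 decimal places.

Below z: 14×106 (q = 14 of N = 64).
Shortfall ratios: (249−106)/249 = 0.5743 (×14).
Raised to α = 3.0: 0.18941 (×14).
Sum = 2.651784; FGT(3.0) = 2.651784 / 64 = 0.0414.

0.0414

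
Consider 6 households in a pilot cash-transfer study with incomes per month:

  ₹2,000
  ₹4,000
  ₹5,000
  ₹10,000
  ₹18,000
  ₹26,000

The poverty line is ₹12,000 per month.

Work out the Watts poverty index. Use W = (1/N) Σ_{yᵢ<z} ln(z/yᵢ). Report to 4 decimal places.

0.6580

Below the line: ₹2,000, ₹4,000, ₹5,000, ₹10,000 (q = 4 of N = 6).
Log shortfalls: ln(12000/2000) = 1.7918; ln(12000/4000) = 1.0986; ln(12000/5000) = 0.8755; ln(12000/10000) = 0.1823.
W = 3.948162 / 6 = 0.6580.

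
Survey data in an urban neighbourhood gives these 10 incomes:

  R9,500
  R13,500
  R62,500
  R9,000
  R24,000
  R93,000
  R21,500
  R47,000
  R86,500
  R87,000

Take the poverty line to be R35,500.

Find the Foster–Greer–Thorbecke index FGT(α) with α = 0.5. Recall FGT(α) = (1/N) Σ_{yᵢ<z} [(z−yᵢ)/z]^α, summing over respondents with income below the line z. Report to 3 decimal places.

Poor units: R9,000, R9,500, R13,500, R21,500, R24,000 (q = 5 of N = 10).
Gap ratios (z−y)/z: (35500−9000)/35500 = 0.7465; (35500−9500)/35500 = 0.7324; (35500−13500)/35500 = 0.6197; (35500−21500)/35500 = 0.3944; (35500−24000)/35500 = 0.3239.
Raised to α = 0.5: 0.86399; 0.85580; 0.78722; 0.62799; 0.56916.
Sum = 3.704159; FGT(0.5) = 3.704159 / 10 = 0.370.

0.370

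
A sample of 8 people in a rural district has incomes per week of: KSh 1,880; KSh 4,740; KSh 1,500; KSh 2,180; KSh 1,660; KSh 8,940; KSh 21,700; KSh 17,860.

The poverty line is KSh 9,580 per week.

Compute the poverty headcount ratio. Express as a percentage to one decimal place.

6 of the 8 people have income below KSh 9,580.
H = 6/8 = 75.0%.

75.0%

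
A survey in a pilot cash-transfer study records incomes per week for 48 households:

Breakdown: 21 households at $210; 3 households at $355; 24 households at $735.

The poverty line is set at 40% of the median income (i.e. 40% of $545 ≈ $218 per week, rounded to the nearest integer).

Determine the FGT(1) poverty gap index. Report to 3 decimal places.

Below z: 21×$210 (q = 21 of N = 48).
Normalized shortfalls: (218−210)/218 = 0.0367 (×21).
Σ = 0.770642. Dividing by the full population N = 48 gives P₁ = 0.016.

0.016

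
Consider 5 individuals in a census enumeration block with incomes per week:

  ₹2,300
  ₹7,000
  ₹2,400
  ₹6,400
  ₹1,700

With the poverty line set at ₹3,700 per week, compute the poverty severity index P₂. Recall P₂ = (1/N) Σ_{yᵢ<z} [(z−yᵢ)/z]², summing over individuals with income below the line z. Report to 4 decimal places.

Below z: ₹1,700, ₹2,300, ₹2,400 (q = 3 of N = 5).
Normalized shortfalls: (3700−1700)/3700 = 0.5405; (3700−2300)/3700 = 0.3784; (3700−2400)/3700 = 0.3514.
Squared: 0.2922; 0.1432; 0.1234.
Sum = 0.558802; P₂ = 0.558802 / 5 = 0.1118.

0.1118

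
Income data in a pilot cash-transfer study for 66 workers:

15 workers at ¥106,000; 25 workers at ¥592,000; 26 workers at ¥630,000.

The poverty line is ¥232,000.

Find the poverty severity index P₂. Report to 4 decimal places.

Below the line: 15×¥106,000 (q = 15 of N = 66).
Relative gaps: (232000−106000)/232000 = 0.5431 (×15).
Squared: 0.2950 (×15).
Sum = 4.424420; P₂ = 4.424420 / 66 = 0.0670.

0.0670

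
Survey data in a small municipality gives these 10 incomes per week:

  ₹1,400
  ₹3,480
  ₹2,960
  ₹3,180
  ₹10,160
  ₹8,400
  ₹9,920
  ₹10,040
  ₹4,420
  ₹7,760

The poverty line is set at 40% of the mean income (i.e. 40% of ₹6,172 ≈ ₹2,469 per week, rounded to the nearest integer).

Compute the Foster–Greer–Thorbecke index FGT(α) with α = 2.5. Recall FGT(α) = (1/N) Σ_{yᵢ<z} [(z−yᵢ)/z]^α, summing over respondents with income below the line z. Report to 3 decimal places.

0.012

Below the line: ₹1,400 (q = 1 of N = 10).
Gap ratios (z−y)/z: (2469−1400)/2469 = 0.4330.
Raised to α = 2.5: 0.12335.
Sum = 0.123351; FGT(2.5) = 0.123351 / 10 = 0.012.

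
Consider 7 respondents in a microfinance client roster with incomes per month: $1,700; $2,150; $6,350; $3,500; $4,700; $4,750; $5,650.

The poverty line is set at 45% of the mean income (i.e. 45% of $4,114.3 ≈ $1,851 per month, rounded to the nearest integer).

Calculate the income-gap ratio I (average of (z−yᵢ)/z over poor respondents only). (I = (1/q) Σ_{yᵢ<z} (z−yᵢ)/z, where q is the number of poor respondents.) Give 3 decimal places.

0.082

Incomes under z: $1,700 (q = 1 of N = 7).
Relative gaps: 0.0816; sum = 0.081578.
I averages over the q = 1 poor units only: 0.081578 / 1 = 0.082.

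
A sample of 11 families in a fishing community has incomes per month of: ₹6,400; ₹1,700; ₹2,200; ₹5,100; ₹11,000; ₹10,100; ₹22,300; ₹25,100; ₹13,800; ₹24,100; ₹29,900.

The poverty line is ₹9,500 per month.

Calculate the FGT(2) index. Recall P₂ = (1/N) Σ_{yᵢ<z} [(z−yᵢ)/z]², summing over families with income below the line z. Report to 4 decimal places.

0.1441

Below z: ₹1,700, ₹2,200, ₹5,100, ₹6,400 (q = 4 of N = 11).
Relative gaps: (9500−1700)/9500 = 0.8211; (9500−2200)/9500 = 0.7684; (9500−5100)/9500 = 0.4632; (9500−6400)/9500 = 0.3263.
Squared: 0.6741; 0.5905; 0.2145; 0.1065.
Sum = 1.585596; P₂ = 1.585596 / 11 = 0.1441.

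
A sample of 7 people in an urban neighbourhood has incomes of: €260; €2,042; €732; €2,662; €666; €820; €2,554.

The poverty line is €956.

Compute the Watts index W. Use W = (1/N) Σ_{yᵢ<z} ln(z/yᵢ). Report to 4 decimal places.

0.2977

Incomes under z: €260, €666, €732, €820 (q = 4 of N = 7).
ln(z/y) terms: ln(956/260) = 1.3021; ln(956/666) = 0.3615; ln(956/732) = 0.2670; ln(956/820) = 0.1535.
W = 2.083975 / 7 = 0.2977.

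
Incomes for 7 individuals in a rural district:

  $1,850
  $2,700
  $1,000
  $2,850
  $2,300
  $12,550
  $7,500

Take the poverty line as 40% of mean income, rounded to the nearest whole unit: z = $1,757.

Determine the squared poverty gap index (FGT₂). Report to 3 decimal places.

0.027

Poor units: $1,000 (q = 1 of N = 7).
Relative gaps: (1757−1000)/1757 = 0.4308.
Squared: 0.1856.
Sum = 0.185630; P₂ = 0.185630 / 7 = 0.027.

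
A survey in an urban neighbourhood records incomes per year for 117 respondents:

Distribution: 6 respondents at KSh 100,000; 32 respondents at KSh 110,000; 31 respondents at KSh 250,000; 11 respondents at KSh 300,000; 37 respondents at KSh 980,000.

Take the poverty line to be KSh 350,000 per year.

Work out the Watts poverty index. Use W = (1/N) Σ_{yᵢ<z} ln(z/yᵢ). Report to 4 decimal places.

Poor units: 6×KSh 100,000, 32×KSh 110,000, 31×KSh 250,000, 11×KSh 300,000 (q = 80 of N = 117).
ln(z/y) terms: ln(350000/100000) = 1.2528 (×6); ln(350000/110000) = 1.1575 (×32); ln(350000/250000) = 0.3365 (×31); ln(350000/300000) = 0.1542 (×11).
W = 56.681364 / 117 = 0.4845.

0.4845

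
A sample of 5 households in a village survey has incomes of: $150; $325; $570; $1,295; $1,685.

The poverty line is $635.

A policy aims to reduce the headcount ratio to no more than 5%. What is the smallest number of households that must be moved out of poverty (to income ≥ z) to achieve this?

Currently q = 3 of N = 5 are below the line (H = 0.600).
A headcount ratio of at most 5% allows at most ⌊0.05 × 5⌋ = 0 poor households.
So at least 3 − 0 = 3 must be lifted.

3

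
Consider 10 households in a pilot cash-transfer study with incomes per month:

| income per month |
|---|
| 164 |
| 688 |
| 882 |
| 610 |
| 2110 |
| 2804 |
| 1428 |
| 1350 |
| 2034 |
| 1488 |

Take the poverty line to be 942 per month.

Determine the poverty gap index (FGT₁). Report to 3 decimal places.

Incomes under z: 164, 610, 688, 882 (q = 4 of N = 10).
Gap ratios (z−y)/z: (942−164)/942 = 0.8259; (942−610)/942 = 0.3524; (942−688)/942 = 0.2696; (942−882)/942 = 0.0637.
Σ = 1.511677. Dividing by the full population N = 10 gives P₁ = 0.151.

0.151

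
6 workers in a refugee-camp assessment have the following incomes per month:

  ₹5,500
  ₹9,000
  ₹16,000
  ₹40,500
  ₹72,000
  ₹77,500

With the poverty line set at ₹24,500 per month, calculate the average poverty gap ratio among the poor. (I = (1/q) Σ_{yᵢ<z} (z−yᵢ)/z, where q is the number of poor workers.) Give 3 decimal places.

0.585

Below the line: ₹5,500, ₹9,000, ₹16,000 (q = 3 of N = 6).
Relative gaps: 0.7755, 0.6327, 0.3469; sum = 1.755102.
I averages over the q = 3 poor units only: 1.755102 / 3 = 0.585.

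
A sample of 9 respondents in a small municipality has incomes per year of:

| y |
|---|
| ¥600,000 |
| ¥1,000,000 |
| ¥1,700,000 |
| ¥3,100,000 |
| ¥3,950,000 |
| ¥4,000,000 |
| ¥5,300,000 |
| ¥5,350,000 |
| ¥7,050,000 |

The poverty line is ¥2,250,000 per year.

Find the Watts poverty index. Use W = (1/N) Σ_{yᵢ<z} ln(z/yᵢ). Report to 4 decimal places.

0.2681

Poor units: ¥600,000, ¥1,000,000, ¥1,700,000 (q = 3 of N = 9).
Log shortfalls: ln(2250000/600000) = 1.3218; ln(2250000/1000000) = 0.8109; ln(2250000/1700000) = 0.2803.
W = 2.412988 / 9 = 0.2681.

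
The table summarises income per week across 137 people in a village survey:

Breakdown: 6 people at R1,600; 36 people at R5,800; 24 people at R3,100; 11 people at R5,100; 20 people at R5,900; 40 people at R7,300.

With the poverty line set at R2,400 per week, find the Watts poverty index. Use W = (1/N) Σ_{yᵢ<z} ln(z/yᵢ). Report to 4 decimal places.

0.0178

Incomes under z: 6×R1,600 (q = 6 of N = 137).
ln(z/y) terms: ln(2400/1600) = 0.4055 (×6).
W = 2.432791 / 137 = 0.0178.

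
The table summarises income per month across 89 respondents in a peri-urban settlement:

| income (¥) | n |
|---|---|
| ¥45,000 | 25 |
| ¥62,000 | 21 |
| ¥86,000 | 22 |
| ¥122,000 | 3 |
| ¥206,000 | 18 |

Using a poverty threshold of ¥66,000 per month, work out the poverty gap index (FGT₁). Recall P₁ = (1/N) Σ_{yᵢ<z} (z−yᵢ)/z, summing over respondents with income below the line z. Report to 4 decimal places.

Below z: 25×¥45,000, 21×¥62,000 (q = 46 of N = 89).
Shortfall ratios: (66000−45000)/66000 = 0.3182 (×25); (66000−62000)/66000 = 0.0606 (×21).
Sum of shortfalls = 9.227273; P₁ averages over all N: 9.227273 / 89 = 0.1037.

0.1037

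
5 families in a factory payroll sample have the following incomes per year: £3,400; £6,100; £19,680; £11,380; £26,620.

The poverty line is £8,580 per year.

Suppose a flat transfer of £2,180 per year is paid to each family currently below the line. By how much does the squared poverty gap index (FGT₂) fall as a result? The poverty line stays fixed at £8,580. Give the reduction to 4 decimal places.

0.0649

Before: below the line — £3,400, £6,100; squared poverty gap index (FGT₂) = 0.089607.
After the £2,180 transfer: below the line — £5,580, £8,280; squared poverty gap index (FGT₂) = 0.024696.
Reduction = 0.089607 − 0.024696 = 0.0649.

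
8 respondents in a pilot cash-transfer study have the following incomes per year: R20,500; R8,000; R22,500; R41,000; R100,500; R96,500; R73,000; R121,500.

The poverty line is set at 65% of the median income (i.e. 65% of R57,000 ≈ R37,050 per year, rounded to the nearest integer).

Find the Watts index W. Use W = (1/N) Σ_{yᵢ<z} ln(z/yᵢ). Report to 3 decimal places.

Below z: R8,000, R20,500, R22,500 (q = 3 of N = 8).
Log gaps: ln(37050/8000) = 1.5328; ln(37050/20500) = 0.5918; ln(37050/22500) = 0.4988.
W = 2.623423 / 8 = 0.328.

0.328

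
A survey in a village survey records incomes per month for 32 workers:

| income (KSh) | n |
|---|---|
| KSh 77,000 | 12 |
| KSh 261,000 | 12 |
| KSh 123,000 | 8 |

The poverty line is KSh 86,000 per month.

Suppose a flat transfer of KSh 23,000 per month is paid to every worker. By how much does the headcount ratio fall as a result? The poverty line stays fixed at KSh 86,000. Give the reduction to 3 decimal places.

Before: below the line — 12×KSh 77,000; headcount ratio = 0.37500.
After the KSh 23,000 transfer: below the line — none; headcount ratio = 0.00000.
Reduction = 0.37500 − 0.00000 = 0.375.

0.375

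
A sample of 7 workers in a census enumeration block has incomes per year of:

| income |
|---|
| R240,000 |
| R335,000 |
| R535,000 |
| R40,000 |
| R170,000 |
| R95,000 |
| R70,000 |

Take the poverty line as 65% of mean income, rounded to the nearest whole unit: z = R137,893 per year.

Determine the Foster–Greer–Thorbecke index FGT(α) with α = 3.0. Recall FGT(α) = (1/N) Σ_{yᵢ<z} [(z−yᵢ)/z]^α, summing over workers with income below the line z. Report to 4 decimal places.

Below the line: R40,000, R70,000, R95,000 (q = 3 of N = 7).
Shortfall ratios: (137893−40000)/137893 = 0.7099; (137893−70000)/137893 = 0.4924; (137893−95000)/137893 = 0.3111.
Raised to α = 3.0: 0.35779; 0.11936; 0.03010.
Sum = 0.507245; FGT(3.0) = 0.507245 / 7 = 0.0725.

0.0725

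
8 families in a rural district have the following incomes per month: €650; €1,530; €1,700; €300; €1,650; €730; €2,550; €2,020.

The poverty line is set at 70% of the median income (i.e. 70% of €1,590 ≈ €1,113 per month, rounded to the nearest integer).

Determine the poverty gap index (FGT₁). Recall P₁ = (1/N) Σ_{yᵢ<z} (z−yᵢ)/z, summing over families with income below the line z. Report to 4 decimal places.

0.1863

Incomes under z: €300, €650, €730 (q = 3 of N = 8).
Relative gaps: (1113−300)/1113 = 0.7305; (1113−650)/1113 = 0.4160; (1113−730)/1113 = 0.3441.
Sum of shortfalls = 1.490566; P₁ averages over all N: 1.490566 / 8 = 0.1863.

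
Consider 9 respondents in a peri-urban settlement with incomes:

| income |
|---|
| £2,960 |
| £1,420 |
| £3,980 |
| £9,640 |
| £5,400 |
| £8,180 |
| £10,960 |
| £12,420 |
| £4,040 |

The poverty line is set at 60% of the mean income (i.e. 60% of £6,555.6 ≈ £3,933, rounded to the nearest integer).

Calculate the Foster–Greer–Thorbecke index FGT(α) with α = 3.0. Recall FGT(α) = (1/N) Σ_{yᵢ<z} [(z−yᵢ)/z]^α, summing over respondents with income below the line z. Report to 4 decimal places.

Below z: £1,420, £2,960 (q = 2 of N = 9).
Normalized shortfalls: (3933−1420)/3933 = 0.6390; (3933−2960)/3933 = 0.2474.
Raised to α = 3.0: 0.26086; 0.01514.
Sum = 0.276000; FGT(3.0) = 0.276000 / 9 = 0.0307.

0.0307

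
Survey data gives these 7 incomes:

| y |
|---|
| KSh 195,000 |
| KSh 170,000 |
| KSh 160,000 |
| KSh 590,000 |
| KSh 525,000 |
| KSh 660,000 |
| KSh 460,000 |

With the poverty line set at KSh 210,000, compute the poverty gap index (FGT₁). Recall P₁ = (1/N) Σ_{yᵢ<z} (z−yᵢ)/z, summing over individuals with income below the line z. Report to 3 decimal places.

Below z: KSh 160,000, KSh 170,000, KSh 195,000 (q = 3 of N = 7).
Shortfall ratios: (210000−160000)/210000 = 0.2381; (210000−170000)/210000 = 0.1905; (210000−195000)/210000 = 0.0714.
Sum of shortfalls = 0.500000; P₁ averages over all N: 0.500000 / 7 = 0.071.

0.071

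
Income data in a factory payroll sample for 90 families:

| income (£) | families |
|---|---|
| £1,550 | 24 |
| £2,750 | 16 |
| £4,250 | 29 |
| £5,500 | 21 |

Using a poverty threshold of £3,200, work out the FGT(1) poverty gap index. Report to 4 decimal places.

0.1625

Below z: 24×£1,550, 16×£2,750 (q = 40 of N = 90).
Relative gaps: (3200−1550)/3200 = 0.5156 (×24); (3200−2750)/3200 = 0.1406 (×16).
Σ = 14.625000. Dividing by the full population N = 90 gives P₁ = 0.1625.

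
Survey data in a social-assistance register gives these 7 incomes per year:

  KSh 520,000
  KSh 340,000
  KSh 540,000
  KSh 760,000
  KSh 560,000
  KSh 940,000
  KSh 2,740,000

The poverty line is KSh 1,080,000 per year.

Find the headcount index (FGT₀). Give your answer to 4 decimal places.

0.8571

6 of the 7 people have income below KSh 1,080,000.
H = 6/7 = 0.8571.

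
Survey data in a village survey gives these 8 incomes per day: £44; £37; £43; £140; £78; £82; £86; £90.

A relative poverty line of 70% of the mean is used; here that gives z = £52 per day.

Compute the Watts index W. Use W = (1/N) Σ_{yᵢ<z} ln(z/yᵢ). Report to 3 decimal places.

Below the line: £37, £43, £44 (q = 3 of N = 8).
ln(z/y) terms: ln(52/37) = 0.3403; ln(52/43) = 0.1900; ln(52/44) = 0.1671.
W = 0.697423 / 8 = 0.087.

0.087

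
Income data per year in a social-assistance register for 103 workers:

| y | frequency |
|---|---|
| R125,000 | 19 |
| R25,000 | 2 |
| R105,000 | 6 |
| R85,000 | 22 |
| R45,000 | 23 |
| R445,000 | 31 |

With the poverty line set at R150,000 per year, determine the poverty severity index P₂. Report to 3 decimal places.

Incomes under z: 2×R25,000, 23×R45,000, 22×R85,000, 6×R105,000, 19×R125,000 (q = 72 of N = 103).
Normalized shortfalls: (150000−25000)/150000 = 0.8333 (×2); (150000−45000)/150000 = 0.7000 (×23); (150000−85000)/150000 = 0.4333 (×22); (150000−105000)/150000 = 0.3000 (×6); (150000−125000)/150000 = 0.1667 (×19).
Squared: 0.6944 (×2); 0.4900 (×23); 0.1878 (×22); 0.0900 (×6); 0.0278 (×19).
Sum = 17.857778; P₂ = 17.857778 / 103 = 0.173.

0.173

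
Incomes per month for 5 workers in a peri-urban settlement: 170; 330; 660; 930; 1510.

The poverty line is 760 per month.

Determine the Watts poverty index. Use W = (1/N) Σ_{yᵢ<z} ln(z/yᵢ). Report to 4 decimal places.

Incomes under z: 170, 330, 660 (q = 3 of N = 5).
Log gaps: ln(760/170) = 1.4975; ln(760/330) = 0.8342; ln(760/660) = 0.1411.
W = 2.472824 / 5 = 0.4946.

0.4946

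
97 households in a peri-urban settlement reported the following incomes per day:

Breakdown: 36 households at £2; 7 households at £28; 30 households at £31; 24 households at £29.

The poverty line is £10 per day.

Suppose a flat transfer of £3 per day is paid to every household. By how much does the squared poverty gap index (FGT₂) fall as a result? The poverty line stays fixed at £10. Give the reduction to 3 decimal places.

0.145

Before: below the line — 36×£2; squared poverty gap index (FGT₂) = 0.23753.
After the £3 transfer: below the line — 36×£5; squared poverty gap index (FGT₂) = 0.09278.
Reduction = 0.23753 − 0.09278 = 0.145.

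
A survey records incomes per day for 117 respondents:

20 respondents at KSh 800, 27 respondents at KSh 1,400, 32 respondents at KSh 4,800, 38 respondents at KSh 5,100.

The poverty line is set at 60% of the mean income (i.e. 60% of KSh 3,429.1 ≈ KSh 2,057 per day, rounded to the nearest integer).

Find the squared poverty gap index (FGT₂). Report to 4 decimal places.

Incomes under z: 20×KSh 800, 27×KSh 1,400 (q = 47 of N = 117).
Gap ratios (z−y)/z: (2057−800)/2057 = 0.6111 (×20); (2057−1400)/2057 = 0.3194 (×27).
Squared: 0.3734 (×20); 0.1020 (×27).
Sum = 10.222869; P₂ = 10.222869 / 117 = 0.0874.

0.0874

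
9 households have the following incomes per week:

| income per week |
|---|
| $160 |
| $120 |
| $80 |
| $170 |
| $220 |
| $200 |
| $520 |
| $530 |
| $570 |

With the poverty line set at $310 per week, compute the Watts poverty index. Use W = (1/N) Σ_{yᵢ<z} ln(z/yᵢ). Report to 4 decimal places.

0.4830

Incomes under z: $80, $120, $160, $170, $200, $220 (q = 6 of N = 9).
Log gaps: ln(310/80) = 1.3545; ln(310/120) = 0.9491; ln(310/160) = 0.6614; ln(310/170) = 0.6008; ln(310/200) = 0.4383; ln(310/220) = 0.3429.
W = 4.346998 / 9 = 0.4830.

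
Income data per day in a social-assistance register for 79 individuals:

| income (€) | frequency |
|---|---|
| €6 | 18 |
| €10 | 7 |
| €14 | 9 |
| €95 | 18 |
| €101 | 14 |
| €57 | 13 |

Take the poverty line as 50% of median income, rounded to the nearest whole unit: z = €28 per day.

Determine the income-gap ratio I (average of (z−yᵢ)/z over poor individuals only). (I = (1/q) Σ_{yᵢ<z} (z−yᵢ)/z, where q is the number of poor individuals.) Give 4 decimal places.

Below z: 18×€6, 7×€10, 9×€14 (q = 34 of N = 79).
Shortfall ratios (z−y)/z: 0.7857 (×18), 0.6429 (×7), 0.5000 (×9); sum = 23.142857.
The income-gap ratio divides by q (the poor only): 23.142857 / 34 = 0.6807.

0.6807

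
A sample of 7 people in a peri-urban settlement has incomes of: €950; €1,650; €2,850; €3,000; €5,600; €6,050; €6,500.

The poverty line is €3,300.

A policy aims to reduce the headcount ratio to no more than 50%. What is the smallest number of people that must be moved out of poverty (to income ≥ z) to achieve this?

1

Currently q = 4 of N = 7 are below the line (H = 0.571).
A headcount ratio of at most 50% allows at most ⌊0.50 × 7⌋ = 3 poor people.
So at least 4 − 3 = 1 must be lifted.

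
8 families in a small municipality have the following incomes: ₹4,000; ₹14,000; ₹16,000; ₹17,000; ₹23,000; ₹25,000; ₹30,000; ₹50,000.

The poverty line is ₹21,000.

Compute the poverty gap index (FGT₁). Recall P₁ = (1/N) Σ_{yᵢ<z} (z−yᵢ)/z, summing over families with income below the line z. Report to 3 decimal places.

0.196

Below the line: ₹4,000, ₹14,000, ₹16,000, ₹17,000 (q = 4 of N = 8).
Gap ratios (z−y)/z: (21000−4000)/21000 = 0.8095; (21000−14000)/21000 = 0.3333; (21000−16000)/21000 = 0.2381; (21000−17000)/21000 = 0.1905.
Sum of shortfalls = 1.571429; P₁ averages over all N: 1.571429 / 8 = 0.196.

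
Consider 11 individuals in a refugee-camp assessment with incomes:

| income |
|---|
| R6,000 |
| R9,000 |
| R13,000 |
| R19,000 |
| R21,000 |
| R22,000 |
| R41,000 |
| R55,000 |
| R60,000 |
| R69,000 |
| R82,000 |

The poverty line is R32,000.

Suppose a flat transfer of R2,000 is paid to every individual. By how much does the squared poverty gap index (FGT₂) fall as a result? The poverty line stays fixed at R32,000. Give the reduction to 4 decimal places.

0.0341

Before: below the line — R6,000, R9,000, R13,000, R19,000, R21,000, R22,000; squared poverty gap index (FGT₂) = 0.173651.
After the R2,000 transfer: below the line — R8,000, R11,000, R15,000, R21,000, R23,000, R24,000; squared poverty gap index (FGT₂) = 0.139560.
Reduction = 0.173651 − 0.139560 = 0.0341.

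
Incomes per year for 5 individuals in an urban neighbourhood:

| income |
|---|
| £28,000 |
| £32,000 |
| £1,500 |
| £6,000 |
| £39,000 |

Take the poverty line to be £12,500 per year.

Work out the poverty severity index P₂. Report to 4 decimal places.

Incomes under z: £1,500, £6,000 (q = 2 of N = 5).
Shortfall ratios: (12500−1500)/12500 = 0.8800; (12500−6000)/12500 = 0.5200.
Squared: 0.7744; 0.2704.
Sum = 1.044800; P₂ = 1.044800 / 5 = 0.2090.

0.2090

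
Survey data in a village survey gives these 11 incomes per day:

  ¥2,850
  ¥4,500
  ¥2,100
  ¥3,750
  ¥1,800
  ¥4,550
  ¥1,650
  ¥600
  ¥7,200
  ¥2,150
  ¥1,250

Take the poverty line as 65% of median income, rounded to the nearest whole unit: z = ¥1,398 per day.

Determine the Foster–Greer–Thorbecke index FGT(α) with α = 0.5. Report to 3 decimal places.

0.098

Below z: ¥600, ¥1,250 (q = 2 of N = 11).
Shortfall ratios: (1398−600)/1398 = 0.5708; (1398−1250)/1398 = 0.1059.
Raised to α = 0.5: 0.75552; 0.32537.
Sum = 1.080893; FGT(0.5) = 1.080893 / 11 = 0.098.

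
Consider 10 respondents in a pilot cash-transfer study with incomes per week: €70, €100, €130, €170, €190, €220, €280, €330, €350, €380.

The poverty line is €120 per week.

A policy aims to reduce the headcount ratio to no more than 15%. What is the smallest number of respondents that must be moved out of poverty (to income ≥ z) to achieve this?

Currently q = 2 of N = 10 are below the line (H = 0.200).
A headcount ratio of at most 15% allows at most ⌊0.15 × 10⌋ = 1 poor respondents.
So at least 2 − 1 = 1 must be lifted.

1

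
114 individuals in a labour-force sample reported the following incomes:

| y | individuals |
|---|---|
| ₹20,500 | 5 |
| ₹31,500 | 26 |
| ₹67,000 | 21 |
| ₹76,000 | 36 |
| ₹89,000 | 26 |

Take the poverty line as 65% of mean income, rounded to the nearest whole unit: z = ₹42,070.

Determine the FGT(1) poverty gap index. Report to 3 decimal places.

Below the line: 5×₹20,500, 26×₹31,500 (q = 31 of N = 114).
Gap ratios (z−y)/z: (42070−20500)/42070 = 0.5127 (×5); (42070−31500)/42070 = 0.2512 (×26).
Σ = 9.096030. Dividing by the full population N = 114 gives P₁ = 0.080.

0.080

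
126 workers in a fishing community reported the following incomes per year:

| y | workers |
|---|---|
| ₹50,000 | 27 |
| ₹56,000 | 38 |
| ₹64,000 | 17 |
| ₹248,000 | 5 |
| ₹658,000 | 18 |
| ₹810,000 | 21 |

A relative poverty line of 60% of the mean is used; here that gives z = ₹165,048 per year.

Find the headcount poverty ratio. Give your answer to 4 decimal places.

82 of the 126 workers have income below ₹165,048.
H = 82/126 = 0.6508.

0.6508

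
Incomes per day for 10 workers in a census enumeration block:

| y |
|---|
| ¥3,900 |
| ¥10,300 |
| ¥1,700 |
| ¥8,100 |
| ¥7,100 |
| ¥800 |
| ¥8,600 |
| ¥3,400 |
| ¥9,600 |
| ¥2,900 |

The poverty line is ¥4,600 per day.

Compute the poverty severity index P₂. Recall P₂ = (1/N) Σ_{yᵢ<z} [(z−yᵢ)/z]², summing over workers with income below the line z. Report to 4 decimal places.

Poor units: ¥800, ¥1,700, ¥2,900, ¥3,400, ¥3,900 (q = 5 of N = 10).
Shortfall ratios: (4600−800)/4600 = 0.8261; (4600−1700)/4600 = 0.6304; (4600−2900)/4600 = 0.3696; (4600−3400)/4600 = 0.2609; (4600−3900)/4600 = 0.1522.
Squared: 0.6824; 0.3974; 0.1366; 0.0681; 0.0232.
Sum = 1.307656; P₂ = 1.307656 / 10 = 0.1308.

0.1308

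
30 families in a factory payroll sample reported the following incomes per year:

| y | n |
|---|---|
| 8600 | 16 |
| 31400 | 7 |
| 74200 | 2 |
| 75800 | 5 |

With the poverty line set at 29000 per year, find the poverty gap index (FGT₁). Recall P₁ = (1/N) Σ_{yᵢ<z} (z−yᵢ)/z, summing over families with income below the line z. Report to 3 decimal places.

Below z: 16×8600 (q = 16 of N = 30).
Gap ratios (z−y)/z: (29000−8600)/29000 = 0.7034 (×16).
Σ = 11.255172. Dividing by the full population N = 30 gives P₁ = 0.375.

0.375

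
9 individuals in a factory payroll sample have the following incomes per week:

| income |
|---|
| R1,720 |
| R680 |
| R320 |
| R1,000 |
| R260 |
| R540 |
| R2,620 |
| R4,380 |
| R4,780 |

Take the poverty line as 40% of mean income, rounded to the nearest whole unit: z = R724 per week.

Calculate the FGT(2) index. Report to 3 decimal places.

0.088

Incomes under z: R260, R320, R540, R680 (q = 4 of N = 9).
Relative gaps: (724−260)/724 = 0.6409; (724−320)/724 = 0.5580; (724−540)/724 = 0.2541; (724−680)/724 = 0.0608.
Squared: 0.4107; 0.3114; 0.0646; 0.0037.
Sum = 0.790391; P₂ = 0.790391 / 9 = 0.088.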